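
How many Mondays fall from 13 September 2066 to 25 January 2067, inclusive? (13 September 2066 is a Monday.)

13 September 2066 is a Monday; the first Monday on or after it is 13 September 2066.
From 13 September 2066 to 25 January 2067: 17 + 31 + 30 + 31 + 25 = 134 days (rest of September, October, November, December, January).
134 ÷ 7 = 19 full weeks with remainder 1, so 19 more Mondays after the first → 20.

20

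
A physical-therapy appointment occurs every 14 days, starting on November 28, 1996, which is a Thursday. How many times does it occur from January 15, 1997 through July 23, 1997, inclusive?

Occurrences land 14·i days after November 28, 1996 for i = 0, 1, 2, …
January 15, 1997 is 48 days after the start; 48 ÷ 14 = 3 remainder 6; since the remainder is 6, round up to i = 4. First occurrence in the window: #5 on January 23, 1997 (4×14 = 56 days in).
July 23, 1997 is 237 days after the start; 237 ÷ 14 = 16 remainder 13. Last occurrence in the window: #17 on July 10, 1997.
Occurrences #5 through #17: 13 in total.

13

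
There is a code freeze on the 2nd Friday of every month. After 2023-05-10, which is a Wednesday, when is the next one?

2023-05-12

May 2023 starts on a Monday; its first Friday is the 5th, so the 2nd Friday is the 12th — 2023-05-12.
2023-05-12 is after 2023-05-10, so that is the next one.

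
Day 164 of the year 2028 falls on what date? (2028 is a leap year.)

Jan has 31 days (164 − 31 = 133 remain).
Feb has 29 days (133 − 29 = 104 remain).
Mar has 31 days (104 − 31 = 73 remain).
Apr has 30 days (73 − 30 = 43 remain).
May has 31 days (43 − 31 = 12 remain).
12 into Jun → Jun 12.

Jun 12, 2028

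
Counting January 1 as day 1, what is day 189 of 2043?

January has 31 days (189 − 31 = 158 remain).
February has 28 days (158 − 28 = 130 remain).
March has 31 days (130 − 31 = 99 remain).
April has 30 days (99 − 30 = 69 remain).
May has 31 days (69 − 31 = 38 remain).
June has 30 days (38 − 30 = 8 remain).
8 into July → July 8.

July 8, 2043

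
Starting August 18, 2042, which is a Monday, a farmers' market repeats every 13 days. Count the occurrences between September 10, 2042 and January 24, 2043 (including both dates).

11

Occurrences land 13·i days after August 18, 2042 for i = 0, 1, 2, …
September 10, 2042 is 23 days after the start; 23 ÷ 13 = 1 remainder 10; since the remainder is 10, round up to i = 2. First occurrence in the window: #3 on September 13, 2042 (2×13 = 26 days in).
January 24, 2043 is 159 days after the start; 159 ÷ 13 = 12 remainder 3. Last occurrence in the window: #13 on January 21, 2043.
Occurrences #3 through #13: 11 in total.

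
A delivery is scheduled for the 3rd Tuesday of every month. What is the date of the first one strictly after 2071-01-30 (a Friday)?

2071-02-17

January 2071 starts on a Thursday; its first Tuesday is the 6th, so the 3rd Tuesday is the 20th — 2071-01-20.
That is not after 2071-01-30, so look at February 2071.
February 2071 starts on a Sunday; its first Tuesday is the 3rd, so the 3rd Tuesday is the 17th — 2071-02-17.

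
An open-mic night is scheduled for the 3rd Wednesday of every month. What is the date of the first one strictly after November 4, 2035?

November 2035 starts on a Thursday; its first Wednesday is the 7th, so the 3rd Wednesday is the 21st — November 21, 2035.
November 21, 2035 is after November 4, 2035, so that is the next one.

November 21, 2035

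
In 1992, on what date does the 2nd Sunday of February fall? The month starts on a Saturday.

1992-02-09

February 1992 begins on a Saturday, so the first Sunday is February 2 (1 day later).
The 2nd Sunday is 1 weeks later: 2 + 7 = 9.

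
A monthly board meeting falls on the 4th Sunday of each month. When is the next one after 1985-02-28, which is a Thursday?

February 1985 starts on a Friday; its first Sunday is the 3rd, so the 4th Sunday is the 24th — 1985-02-24.
That is not after 1985-02-28, so look at March 1985.
March 1985 starts on a Friday; its first Sunday is the 3rd, so the 4th Sunday is the 24th — 1985-03-24.

1985-03-24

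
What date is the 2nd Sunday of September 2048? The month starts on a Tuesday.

13 September 2048

September 2048 begins on a Tuesday, so the first Sunday is September 6 (5 days later).
The 2nd Sunday is 1 weeks later: 6 + 7 = 13.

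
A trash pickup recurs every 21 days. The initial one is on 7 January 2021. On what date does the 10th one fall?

15 July 2021

The 10th occurrence is 9 intervals after the first: 9 × 21 = 189 days after 7 January 2021.
January has 31 days — 24 days to the end of January leaves 165.
February has 28 days (137 left).
March has 31 days (106 left).
April has 30 days (76 left).
May has 31 days (45 left).
June has 30 days (15 left).
15 days into July → 15 July 2021.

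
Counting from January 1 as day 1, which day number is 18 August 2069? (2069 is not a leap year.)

230

Days in months before August: 31 + 28 + 31 + 30 + 31 + 30 + 31 = 212.
Plus 18 days into August → day 230.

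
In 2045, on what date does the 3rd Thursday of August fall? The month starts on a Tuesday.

August 2045 begins on a Tuesday, so the first Thursday is August 3 (2 days later).
The 3rd Thursday is 2 weeks later: 3 + 14 = 17.

August 17, 2045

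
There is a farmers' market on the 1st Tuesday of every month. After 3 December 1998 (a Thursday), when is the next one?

December 1998 starts on a Tuesday, so its 1st Tuesday is 1 December 1998.
That is not after 3 December 1998, so look at January 1999.
January 1999 starts on a Friday, so its 1st Tuesday is 5 January 1999 (4 days in).

5 January 1999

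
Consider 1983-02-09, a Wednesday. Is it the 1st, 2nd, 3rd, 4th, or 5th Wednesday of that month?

2nd

Day 9 falls in week ⌈9/7⌉ of the month.
Days 1–7 hold the 1st Wednesday, 8–14 the 2nd, 15–21 the 3rd, 22–28 the 4th, 29–31 the 5th.
9 is in the range for the 2nd.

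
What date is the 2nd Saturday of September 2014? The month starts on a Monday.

13 September 2014

September 2014 begins on a Monday, so the first Saturday is September 6 (5 days later).
The 2nd Saturday is 1 weeks later: 6 + 7 = 13.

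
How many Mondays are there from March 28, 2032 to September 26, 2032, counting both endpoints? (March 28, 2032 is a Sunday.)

26

March 28, 2032 is a Sunday; the first Monday on or after it is March 29, 2032 (1 day later).
From March 29, 2032 to September 26, 2032: 2 + 30 + 31 + 30 + 31 + 31 + 26 = 181 days (rest of March, April, May, June, July, August, September).
181 ÷ 7 = 25 full weeks with remainder 6, so 25 more Mondays after the first → 26.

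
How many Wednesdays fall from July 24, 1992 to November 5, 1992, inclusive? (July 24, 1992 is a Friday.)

15

July 24, 1992 is a Friday; the first Wednesday on or after it is July 29, 1992 (5 days later).
From July 29, 1992 to November 5, 1992: 2 + 31 + 30 + 31 + 5 = 99 days (rest of July, August, September, October, November).
99 ÷ 7 = 14 full weeks with remainder 1, so 14 more Wednesdays after the first → 15.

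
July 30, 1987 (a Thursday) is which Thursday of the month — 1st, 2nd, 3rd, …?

Day 30 falls in week ⌈30/7⌉ of the month.
Days 1–7 hold the 1st Thursday, 8–14 the 2nd, 15–21 the 3rd, 22–28 the 4th, 29–31 the 5th.
30 is in the range for the 5th.

5th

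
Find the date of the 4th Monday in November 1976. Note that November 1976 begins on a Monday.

November 22, 1976

November 1976 begins on a Monday, so the first Monday is November 1.
The 4th Monday is 3 weeks later: 1 + 21 = 22.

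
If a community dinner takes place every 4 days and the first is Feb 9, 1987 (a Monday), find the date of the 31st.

The 31st occurrence is 30 intervals after the first: 30 × 4 = 120 days after Feb 9, 1987.
Feb has 28 days — 19 days to the end of Feb leaves 101.
Mar has 31 days (70 left).
Apr has 30 days (40 left).
May has 31 days (9 left).
9 days into Jun → Jun 9, 1987.

Jun 9, 1987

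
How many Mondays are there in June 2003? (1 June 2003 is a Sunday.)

1 June 2003 is a Sunday; the first Monday on or after it is 2 June 2003 (1 day later).
From 2 June 2003 to 30 June 2003 is 30 − 2 = 28 days.
28 ÷ 7 = 4 full weeks with remainder 0, so 4 more Mondays after the first → 5.

5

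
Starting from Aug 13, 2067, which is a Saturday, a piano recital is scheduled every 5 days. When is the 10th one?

Sep 27, 2067

The 10th occurrence is 9 intervals after the first: 9 × 5 = 45 days after Aug 13, 2067.
Aug has 31 days — 18 days to the end of Aug leaves 27.
27 days into Sep → Sep 27, 2067.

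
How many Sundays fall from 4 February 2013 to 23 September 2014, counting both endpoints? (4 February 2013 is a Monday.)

85

4 February 2013 is a Monday; the first Sunday on or after it is 10 February 2013 (6 days later).
From 10 February 2013 to 23 September 2014: 324 + 266 = 590 days (rest of 2013, to 23 September 2014 in 2014).
590 ÷ 7 = 84 full weeks with remainder 2, so 84 more Sundays after the first → 85.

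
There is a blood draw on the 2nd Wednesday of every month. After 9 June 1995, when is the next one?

June 1995 starts on a Thursday; its first Wednesday is the 7th, so the 2nd Wednesday is the 14th — 14 June 1995.
14 June 1995 is after 9 June 1995, so that is the next one.

14 June 1995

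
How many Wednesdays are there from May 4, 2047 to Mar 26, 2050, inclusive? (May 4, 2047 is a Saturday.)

May 4, 2047 is a Saturday; the first Wednesday on or after it is May 8, 2047 (4 days later).
From May 8, 2047 to Mar 26, 2050: 237 + 366 + 365 + 85 = 1053 days (rest of 2047, 2048, 2049, to Mar 26, 2050 in 2050).
1053 ÷ 7 = 150 full weeks with remainder 3, so 150 more Wednesdays after the first → 151.

151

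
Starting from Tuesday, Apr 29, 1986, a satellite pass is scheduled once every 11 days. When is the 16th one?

The 16th occurrence is 15 intervals after the first: 15 × 11 = 165 days after Apr 29, 1986.
Apr has 30 days — 1 day to the end of Apr leaves 164.
May has 31 days (133 left).
Jun has 30 days (103 left).
Jul has 31 days (72 left).
Aug has 31 days (41 left).
Sep has 30 days (11 left).
11 days into Oct → Oct 11, 1986.

Oct 11, 1986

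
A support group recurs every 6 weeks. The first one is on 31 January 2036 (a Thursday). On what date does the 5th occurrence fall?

The 5th occurrence is 4 intervals after the first: 4 × 42 = 168 days after 31 January 2036.
January has 31 days — 0 days to the end of January leaves 168.
February has 29 days (139 left).
March has 31 days (108 left).
April has 30 days (78 left).
May has 31 days (47 left).
June has 30 days (17 left).
17 days into July → 17 July 2036.

17 July 2036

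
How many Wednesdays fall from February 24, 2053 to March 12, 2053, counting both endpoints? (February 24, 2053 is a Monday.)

February 24, 2053 is a Monday; the first Wednesday on or after it is February 26, 2053 (2 days later).
From February 26, 2053 to March 12, 2053: 2 + 12 = 14 days (rest of February, March).
14 ÷ 7 = 2 full weeks with remainder 0, so 2 more Wednesdays after the first → 3.

3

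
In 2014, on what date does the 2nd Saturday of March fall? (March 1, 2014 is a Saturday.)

March 2014 begins on a Saturday, so the first Saturday is March 1.
The 2nd Saturday is 1 weeks later: 1 + 7 = 8.

8 March 2014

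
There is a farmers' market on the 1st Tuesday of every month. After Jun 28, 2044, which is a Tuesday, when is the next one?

Jun 2044 starts on a Wednesday, so its 1st Tuesday is Jun 7, 2044 (6 days in).
That is not after Jun 28, 2044, so look at Jul 2044.
Jul 2044 starts on a Friday, so its 1st Tuesday is Jul 5, 2044 (4 days in).

Jul 5, 2044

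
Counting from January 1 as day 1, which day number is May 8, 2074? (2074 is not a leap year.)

Days in months before May: 31 + 28 + 31 + 30 = 120.
Plus 8 days into May → day 128.

128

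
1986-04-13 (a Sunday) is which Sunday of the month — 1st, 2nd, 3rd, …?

2nd

Day 13 falls in week ⌈13/7⌉ of the month.
Days 1–7 hold the 1st Sunday, 8–14 the 2nd, 15–21 the 3rd, 22–28 the 4th, 29–31 the 5th.
13 is in the range for the 2nd.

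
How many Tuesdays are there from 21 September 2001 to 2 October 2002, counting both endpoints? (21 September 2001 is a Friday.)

54

21 September 2001 is a Friday; the first Tuesday on or after it is 25 September 2001 (4 days later).
From 25 September 2001 to 2 October 2002: 97 + 275 = 372 days (rest of 2001, to 2 October 2002 in 2002).
372 ÷ 7 = 53 full weeks with remainder 1, so 53 more Tuesdays after the first → 54.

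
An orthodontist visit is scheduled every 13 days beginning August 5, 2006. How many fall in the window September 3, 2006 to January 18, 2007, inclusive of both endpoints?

10

Occurrences land 13·i days after August 5, 2006 for i = 0, 1, 2, …
September 3, 2006 is 29 days after the start; 29 ÷ 13 = 2 remainder 3; since the remainder is 3, round up to i = 3. First occurrence in the window: #4 on September 13, 2006 (3×13 = 39 days in).
January 18, 2007 is 166 days after the start; 166 ÷ 13 = 12 remainder 10. Last occurrence in the window: #13 on January 8, 2007.
Occurrences #4 through #13: 10 in total.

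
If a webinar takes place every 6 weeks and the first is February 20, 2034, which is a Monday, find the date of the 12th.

May 28, 2035

The 12th occurrence is 11 intervals after the first: 11 × 42 = 462 days after February 20, 2034.
February has 28 days — 8 days to the end of February leaves 454.
From end of February to end of 2034 is 306 days (148 left).
January has 31 days (117 left).
February has 28 days (89 left).
March has 31 days (58 left).
April has 30 days (28 left).
28 days into May → May 28, 2035.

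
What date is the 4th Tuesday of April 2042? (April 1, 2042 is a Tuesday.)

April 2042 begins on a Tuesday, so the first Tuesday is April 1.
The 4th Tuesday is 3 weeks later: 1 + 21 = 22.

2042-04-22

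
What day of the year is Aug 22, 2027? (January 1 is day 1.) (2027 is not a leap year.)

Days in months before Aug: 31 + 28 + 31 + 30 + 31 + 30 + 31 = 212.
Plus 22 days into Aug → day 234.

234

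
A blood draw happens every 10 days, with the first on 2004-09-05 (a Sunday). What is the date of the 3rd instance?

The 3rd occurrence is 2 intervals after the first: 2 × 10 = 20 days after 2004-09-05.
20 days later is 2004-09-25.

2004-09-25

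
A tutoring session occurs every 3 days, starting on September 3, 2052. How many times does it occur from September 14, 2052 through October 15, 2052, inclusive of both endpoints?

11

Occurrences land 3·i days after September 3, 2052 for i = 0, 1, 2, …
September 14, 2052 is 11 days after the start; 11 ÷ 3 = 3 remainder 2; since the remainder is 2, round up to i = 4. First occurrence in the window: #5 on September 15, 2052 (4×3 = 12 days in).
October 15, 2052 is 42 days after the start; 42 ÷ 3 = 14 remainder 0. Last occurrence in the window: #15 on October 15, 2052.
Occurrences #5 through #15: 11 in total.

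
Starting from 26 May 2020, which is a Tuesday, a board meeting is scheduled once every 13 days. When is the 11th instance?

3 October 2020

The 11th occurrence is 10 intervals after the first: 10 × 13 = 130 days after 26 May 2020.
May has 31 days — 5 days to the end of May leaves 125.
June has 30 days (95 left).
July has 31 days (64 left).
August has 31 days (33 left).
September has 30 days (3 left).
3 days into October → 3 October 2020.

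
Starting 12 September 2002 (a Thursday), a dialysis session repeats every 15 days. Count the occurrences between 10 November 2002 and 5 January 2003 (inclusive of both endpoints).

4

Occurrences land 15·i days after 12 September 2002 for i = 0, 1, 2, …
10 November 2002 is 59 days after the start; 59 ÷ 15 = 3 remainder 14; since the remainder is 14, round up to i = 4. First occurrence in the window: #5 on 11 November 2002 (4×15 = 60 days in).
5 January 2003 is 115 days after the start; 115 ÷ 15 = 7 remainder 10. Last occurrence in the window: #8 on 26 December 2002.
Occurrences #5 through #8: 4 in total.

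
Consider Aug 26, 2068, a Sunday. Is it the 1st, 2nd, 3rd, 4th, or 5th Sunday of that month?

4th

Day 26 falls in week ⌈26/7⌉ of the month.
Days 1–7 hold the 1st Sunday, 8–14 the 2nd, 15–21 the 3rd, 22–28 the 4th, 29–31 the 5th.
26 is in the range for the 4th.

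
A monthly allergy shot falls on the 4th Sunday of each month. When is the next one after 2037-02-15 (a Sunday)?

2037-02-22

February 2037 starts on a Sunday; its first Sunday is the 1st, so the 4th Sunday is the 22nd — 2037-02-22.
2037-02-22 is after 2037-02-15, so that is the next one.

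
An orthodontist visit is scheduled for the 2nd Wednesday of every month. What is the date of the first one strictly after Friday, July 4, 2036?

July 9, 2036

July 2036 starts on a Tuesday; its first Wednesday is the 2nd, so the 2nd Wednesday is the 9th — July 9, 2036.
July 9, 2036 is after July 4, 2036, so that is the next one.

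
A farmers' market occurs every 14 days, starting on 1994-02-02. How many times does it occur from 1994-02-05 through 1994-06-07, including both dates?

8

Occurrences land 14·i days after 1994-02-02 for i = 0, 1, 2, …
1994-02-05 is 3 days after the start; 3 ÷ 14 = 0 remainder 3; since the remainder is 3, round up to i = 1. First occurrence in the window: #2 on 1994-02-16 (1×14 = 14 days in).
1994-06-07 is 125 days after the start; 125 ÷ 14 = 8 remainder 13. Last occurrence in the window: #9 on 1994-05-25.
Occurrences #2 through #9: 8 in total.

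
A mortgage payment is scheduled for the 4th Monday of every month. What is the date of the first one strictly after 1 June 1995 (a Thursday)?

26 June 1995

June 1995 starts on a Thursday; its first Monday is the 5th, so the 4th Monday is the 26th — 26 June 1995.
26 June 1995 is after 1 June 1995, so that is the next one.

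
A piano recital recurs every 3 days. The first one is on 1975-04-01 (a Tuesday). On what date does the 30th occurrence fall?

The 30th occurrence is 29 intervals after the first: 29 × 3 = 87 days after 1975-04-01.
April has 30 days — 29 days to the end of April leaves 58.
May has 31 days (27 left).
27 days into June → 1975-06-27.

1975-06-27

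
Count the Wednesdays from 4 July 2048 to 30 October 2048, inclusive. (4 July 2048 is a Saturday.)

4 July 2048 is a Saturday; the first Wednesday on or after it is 8 July 2048 (4 days later).
From 8 July 2048 to 30 October 2048: 23 + 31 + 30 + 30 = 114 days (rest of July, August, September, October).
114 ÷ 7 = 16 full weeks with remainder 2, so 16 more Wednesdays after the first → 17.

17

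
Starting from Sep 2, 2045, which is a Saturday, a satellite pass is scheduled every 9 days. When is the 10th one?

The 10th occurrence is 9 intervals after the first: 9 × 9 = 81 days after Sep 2, 2045.
Sep has 30 days — 28 days to the end of Sep leaves 53.
Oct has 31 days (22 left).
22 days into Nov → Nov 22, 2045.

Nov 22, 2045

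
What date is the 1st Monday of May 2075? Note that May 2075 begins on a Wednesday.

May 2075 begins on a Wednesday, so the first Monday is May 6 (5 days later).

May 6, 2075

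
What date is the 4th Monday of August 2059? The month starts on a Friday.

August 2059 begins on a Friday, so the first Monday is August 4 (3 days later).
The 4th Monday is 3 weeks later: 4 + 21 = 25.

August 25, 2059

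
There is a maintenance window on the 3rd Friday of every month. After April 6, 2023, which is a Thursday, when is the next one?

April 21, 2023

April 2023 starts on a Saturday; its first Friday is the 7th, so the 3rd Friday is the 21st — April 21, 2023.
April 21, 2023 is after April 6, 2023, so that is the next one.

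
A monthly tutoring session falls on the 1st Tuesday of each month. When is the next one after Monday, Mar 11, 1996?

Mar 1996 starts on a Friday, so its 1st Tuesday is Mar 5, 1996 (4 days in).
That is not after Mar 11, 1996, so look at Apr 1996.
Apr 1996 starts on a Monday, so its 1st Tuesday is Apr 2, 1996 (1 day in).

Apr 2, 1996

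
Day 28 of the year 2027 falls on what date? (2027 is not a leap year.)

28 into January → January 28.

2027-01-28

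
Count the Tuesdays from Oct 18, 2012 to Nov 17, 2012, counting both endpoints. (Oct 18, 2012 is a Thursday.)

Oct 18, 2012 is a Thursday; the first Tuesday on or after it is Oct 23, 2012 (5 days later).
From Oct 23, 2012 to Nov 17, 2012: 8 + 17 = 25 days (rest of Oct, Nov).
25 ÷ 7 = 3 full weeks with remainder 4, so 3 more Tuesdays after the first → 4.

4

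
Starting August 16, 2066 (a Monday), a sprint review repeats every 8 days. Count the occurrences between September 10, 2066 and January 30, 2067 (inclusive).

Occurrences land 8·i days after August 16, 2066 for i = 0, 1, 2, …
September 10, 2066 is 25 days after the start; 25 ÷ 8 = 3 remainder 1; since the remainder is 1, round up to i = 4. First occurrence in the window: #5 on September 17, 2066 (4×8 = 32 days in).
January 30, 2067 is 167 days after the start; 167 ÷ 8 = 20 remainder 7. Last occurrence in the window: #21 on January 23, 2067.
Occurrences #5 through #21: 17 in total.

17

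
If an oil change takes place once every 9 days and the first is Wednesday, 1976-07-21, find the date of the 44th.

1977-08-12

The 44th occurrence is 43 intervals after the first: 43 × 9 = 387 days after 1976-07-21.
July has 31 days — 10 days to the end of July leaves 377.
August has 31 days (346 left).
September has 30 days (316 left).
October has 31 days (285 left).
November has 30 days (255 left).
December has 31 days (224 left).
January has 31 days (193 left).
February has 28 days (165 left).
March has 31 days (134 left).
April has 30 days (104 left).
May has 31 days (73 left).
June has 30 days (43 left).
July has 31 days (12 left).
12 days into August → 1977-08-12.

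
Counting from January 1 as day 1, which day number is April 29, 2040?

120

Days in months before April: 31 + 29 + 31 = 91.
Plus 29 days into April → day 120.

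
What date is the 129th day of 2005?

May 9, 2005

Jan has 31 days (129 − 31 = 98 remain).
Feb has 28 days (98 − 28 = 70 remain).
Mar has 31 days (70 − 31 = 39 remain).
Apr has 30 days (39 − 30 = 9 remain).
9 into May → May 9.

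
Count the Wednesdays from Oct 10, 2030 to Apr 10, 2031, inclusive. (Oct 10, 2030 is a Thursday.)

26

Oct 10, 2030 is a Thursday; the first Wednesday on or after it is Oct 16, 2030 (6 days later).
From Oct 16, 2030 to Apr 10, 2031: 15 + 30 + 31 + 31 + 28 + 31 + 10 = 176 days (rest of Oct, Nov, Dec, Jan, Feb, Mar, Apr).
176 ÷ 7 = 25 full weeks with remainder 1, so 25 more Wednesdays after the first → 26.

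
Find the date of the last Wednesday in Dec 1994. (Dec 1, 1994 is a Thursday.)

Dec 28, 1994

Dec 1994 begins on a Thursday, so the first Wednesday is Dec 7 (6 days later).
Dec 1994 has 31 days. Adding weeks: 7, 14, 21, 28 — the last one ≤ 31 is the 28th.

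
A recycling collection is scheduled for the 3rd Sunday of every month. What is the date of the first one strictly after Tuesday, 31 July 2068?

19 August 2068

July 2068 starts on a Sunday; its first Sunday is the 1st, so the 3rd Sunday is the 15th — 15 July 2068.
That is not after 31 July 2068, so look at August 2068.
August 2068 starts on a Wednesday; its first Sunday is the 5th, so the 3rd Sunday is the 19th — 19 August 2068.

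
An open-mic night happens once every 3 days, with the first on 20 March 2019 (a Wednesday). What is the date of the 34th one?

The 34th occurrence is 33 intervals after the first: 33 × 3 = 99 days after 20 March 2019.
March has 31 days — 11 days to the end of March leaves 88.
April has 30 days (58 left).
May has 31 days (27 left).
27 days into June → 27 June 2019.

27 June 2019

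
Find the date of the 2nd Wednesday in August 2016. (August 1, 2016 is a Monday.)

2016-08-10

August 2016 begins on a Monday, so the first Wednesday is August 3 (2 days later).
The 2nd Wednesday is 1 weeks later: 3 + 7 = 10.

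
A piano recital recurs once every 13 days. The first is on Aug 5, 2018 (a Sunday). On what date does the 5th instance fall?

The 5th occurrence is 4 intervals after the first: 4 × 13 = 52 days after Aug 5, 2018.
Aug has 31 days — 26 days to the end of Aug leaves 26.
26 days into Sep → Sep 26, 2018.

Sep 26, 2018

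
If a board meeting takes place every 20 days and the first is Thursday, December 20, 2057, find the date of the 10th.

June 18, 2058

The 10th occurrence is 9 intervals after the first: 9 × 20 = 180 days after December 20, 2057.
December has 31 days — 11 days to the end of December leaves 169.
January has 31 days (138 left).
February has 28 days (110 left).
March has 31 days (79 left).
April has 30 days (49 left).
May has 31 days (18 left).
18 days into June → June 18, 2058.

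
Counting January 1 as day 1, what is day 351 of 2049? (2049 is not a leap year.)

2049-12-17

January has 31 days (351 − 31 = 320 remain).
February has 28 days (320 − 28 = 292 remain).
March has 31 days (292 − 31 = 261 remain).
April has 30 days (261 − 30 = 231 remain).
May has 31 days (231 − 31 = 200 remain).
June has 30 days (200 − 30 = 170 remain).
July has 31 days (170 − 31 = 139 remain).
August has 31 days (139 − 31 = 108 remain).
September has 30 days (108 − 30 = 78 remain).
October has 31 days (78 − 31 = 47 remain).
November has 30 days (47 − 30 = 17 remain).
17 into December → December 17.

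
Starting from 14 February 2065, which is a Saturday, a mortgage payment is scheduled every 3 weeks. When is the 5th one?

The 5th occurrence is 4 intervals after the first: 4 × 21 = 84 days after 14 February 2065.
February has 28 days — 14 days to the end of February leaves 70.
March has 31 days (39 left).
April has 30 days (9 left).
9 days into May → 9 May 2065.

9 May 2065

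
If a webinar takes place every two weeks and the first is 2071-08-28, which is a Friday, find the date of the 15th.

The 15th occurrence is 14 intervals after the first: 14 × 14 = 196 days after 2071-08-28.
August has 31 days — 3 days to the end of August leaves 193.
September has 30 days (163 left).
October has 31 days (132 left).
November has 30 days (102 left).
December has 31 days (71 left).
January has 31 days (40 left).
February has 29 days (11 left).
11 days into March → 2072-03-11.

2072-03-11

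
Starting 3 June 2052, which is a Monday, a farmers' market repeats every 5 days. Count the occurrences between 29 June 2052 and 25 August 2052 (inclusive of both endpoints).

Occurrences land 5·i days after 3 June 2052 for i = 0, 1, 2, …
29 June 2052 is 26 days after the start; 26 ÷ 5 = 5 remainder 1; since the remainder is 1, round up to i = 6. First occurrence in the window: #7 on 3 July 2052 (6×5 = 30 days in).
25 August 2052 is 83 days after the start; 83 ÷ 5 = 16 remainder 3. Last occurrence in the window: #17 on 22 August 2052.
Occurrences #7 through #17: 11 in total.

11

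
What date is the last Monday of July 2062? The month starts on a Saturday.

July 2062 begins on a Saturday, so the first Monday is July 3 (2 days later).
July 2062 has 31 days. Adding weeks: 3, 10, 17, 24, 31 — the last one ≤ 31 is the 31st.

31 July 2062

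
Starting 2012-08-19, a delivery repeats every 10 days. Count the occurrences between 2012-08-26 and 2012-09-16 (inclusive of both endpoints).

2

Occurrences land 10·i days after 2012-08-19 for i = 0, 1, 2, …
2012-08-26 is 7 days after the start; 7 ÷ 10 = 0 remainder 7; since the remainder is 7, round up to i = 1. First occurrence in the window: #2 on 2012-08-29 (1×10 = 10 days in).
2012-09-16 is 28 days after the start; 28 ÷ 10 = 2 remainder 8. Last occurrence in the window: #3 on 2012-09-08.
Occurrences #2 through #3: 2 in total.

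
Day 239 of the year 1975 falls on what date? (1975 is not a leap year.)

January has 31 days (239 − 31 = 208 remain).
February has 28 days (208 − 28 = 180 remain).
March has 31 days (180 − 31 = 149 remain).
April has 30 days (149 − 30 = 119 remain).
May has 31 days (119 − 31 = 88 remain).
June has 30 days (88 − 30 = 58 remain).
July has 31 days (58 − 31 = 27 remain).
27 into August → August 27.

1975-08-27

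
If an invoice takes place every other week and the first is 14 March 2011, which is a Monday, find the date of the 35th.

2 July 2012

The 35th occurrence is 34 intervals after the first: 34 × 14 = 476 days after 14 March 2011.
March has 31 days — 17 days to the end of March leaves 459.
From end of March to end of 2011 is 275 days (184 left).
January has 31 days (153 left).
February has 29 days (124 left).
March has 31 days (93 left).
April has 30 days (63 left).
May has 31 days (32 left).
June has 30 days (2 left).
2 days into July → 2 July 2012.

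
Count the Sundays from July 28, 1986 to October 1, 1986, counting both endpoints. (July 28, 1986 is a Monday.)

July 28, 1986 is a Monday; the first Sunday on or after it is August 3, 1986 (6 days later).
From August 3, 1986 to October 1, 1986: 28 + 30 + 1 = 59 days (rest of August, September, October).
59 ÷ 7 = 8 full weeks with remainder 3, so 8 more Sundays after the first → 9.

9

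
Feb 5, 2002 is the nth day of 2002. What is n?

36

Days in months before Feb: 31 = 31.
Plus 5 days into Feb → day 36.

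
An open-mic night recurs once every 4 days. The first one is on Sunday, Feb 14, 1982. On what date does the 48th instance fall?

Aug 21, 1982

The 48th occurrence is 47 intervals after the first: 47 × 4 = 188 days after Feb 14, 1982.
Feb has 28 days — 14 days to the end of Feb leaves 174.
Mar has 31 days (143 left).
Apr has 30 days (113 left).
May has 31 days (82 left).
Jun has 30 days (52 left).
Jul has 31 days (21 left).
21 days into Aug → Aug 21, 1982.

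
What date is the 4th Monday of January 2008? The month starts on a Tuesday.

January 2008 begins on a Tuesday, so the first Monday is January 7 (6 days later).
The 4th Monday is 3 weeks later: 7 + 21 = 28.

28 January 2008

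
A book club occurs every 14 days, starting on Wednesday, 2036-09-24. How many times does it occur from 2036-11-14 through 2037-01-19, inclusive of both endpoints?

Occurrences land 14·i days after 2036-09-24 for i = 0, 1, 2, …
2036-11-14 is 51 days after the start; 51 ÷ 14 = 3 remainder 9; since the remainder is 9, round up to i = 4. First occurrence in the window: #5 on 2036-11-19 (4×14 = 56 days in).
2037-01-19 is 117 days after the start; 117 ÷ 14 = 8 remainder 5. Last occurrence in the window: #9 on 2037-01-14.
Occurrences #5 through #9: 5 in total.

5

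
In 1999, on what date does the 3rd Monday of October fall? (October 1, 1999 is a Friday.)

October 18, 1999

October 1999 begins on a Friday, so the first Monday is October 4 (3 days later).
The 3rd Monday is 2 weeks later: 4 + 14 = 18.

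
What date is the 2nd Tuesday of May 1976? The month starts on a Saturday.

May 11, 1976

May 1976 begins on a Saturday, so the first Tuesday is May 4 (3 days later).
The 2nd Tuesday is 1 weeks later: 4 + 7 = 11.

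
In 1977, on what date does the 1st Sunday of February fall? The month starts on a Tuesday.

February 1977 begins on a Tuesday, so the first Sunday is February 6 (5 days later).

6 February 1977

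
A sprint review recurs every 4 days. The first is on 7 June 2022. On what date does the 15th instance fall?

2 August 2022

The 15th occurrence is 14 intervals after the first: 14 × 4 = 56 days after 7 June 2022.
June has 30 days — 23 days to the end of June leaves 33.
July has 31 days (2 left).
2 days into August → 2 August 2022.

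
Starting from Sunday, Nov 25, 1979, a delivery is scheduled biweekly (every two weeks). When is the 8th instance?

The 8th occurrence is 7 intervals after the first: 7 × 14 = 98 days after Nov 25, 1979.
Nov has 30 days — 5 days to the end of Nov leaves 93.
Dec has 31 days (62 left).
Jan has 31 days (31 left).
Feb has 29 days (2 left).
2 days into Mar → Mar 2, 1980.

Mar 2, 1980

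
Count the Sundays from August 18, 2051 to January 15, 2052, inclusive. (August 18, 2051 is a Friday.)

August 18, 2051 is a Friday; the first Sunday on or after it is August 20, 2051 (2 days later).
From August 20, 2051 to January 15, 2052: 11 + 30 + 31 + 30 + 31 + 15 = 148 days (rest of August, September, October, November, December, January).
148 ÷ 7 = 21 full weeks with remainder 1, so 21 more Sundays after the first → 22.

22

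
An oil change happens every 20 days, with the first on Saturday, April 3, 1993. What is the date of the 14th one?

December 19, 1993

The 14th occurrence is 13 intervals after the first: 13 × 20 = 260 days after April 3, 1993.
April has 30 days — 27 days to the end of April leaves 233.
May has 31 days (202 left).
June has 30 days (172 left).
July has 31 days (141 left).
August has 31 days (110 left).
September has 30 days (80 left).
October has 31 days (49 left).
November has 30 days (19 left).
19 days into December → December 19, 1993.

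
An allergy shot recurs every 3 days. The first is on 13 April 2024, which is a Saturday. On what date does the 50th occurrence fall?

7 September 2024

The 50th occurrence is 49 intervals after the first: 49 × 3 = 147 days after 13 April 2024.
April has 30 days — 17 days to the end of April leaves 130.
May has 31 days (99 left).
June has 30 days (69 left).
July has 31 days (38 left).
August has 31 days (7 left).
7 days into September → 7 September 2024.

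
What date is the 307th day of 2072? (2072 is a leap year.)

January has 31 days (307 − 31 = 276 remain).
February has 29 days (276 − 29 = 247 remain).
March has 31 days (247 − 31 = 216 remain).
April has 30 days (216 − 30 = 186 remain).
May has 31 days (186 − 31 = 155 remain).
June has 30 days (155 − 30 = 125 remain).
July has 31 days (125 − 31 = 94 remain).
August has 31 days (94 − 31 = 63 remain).
September has 30 days (63 − 30 = 33 remain).
October has 31 days (33 − 31 = 2 remain).
2 into November → November 2.

2 November 2072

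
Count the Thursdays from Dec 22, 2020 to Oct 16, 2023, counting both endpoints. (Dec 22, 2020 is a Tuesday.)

147

Dec 22, 2020 is a Tuesday; the first Thursday on or after it is Dec 24, 2020 (2 days later).
From Dec 24, 2020 to Oct 16, 2023: 7 + 365 + 365 + 289 = 1026 days (rest of 2020, 2021, 2022, to Oct 16, 2023 in 2023).
1026 ÷ 7 = 146 full weeks with remainder 4, so 146 more Thursdays after the first → 147.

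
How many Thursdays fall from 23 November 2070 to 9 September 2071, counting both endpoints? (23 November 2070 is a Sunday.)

23 November 2070 is a Sunday; the first Thursday on or after it is 27 November 2070 (4 days later).
From 27 November 2070 to 9 September 2071: 3 + 31 + 31 + 28 + 31 + 30 + 31 + 30 + 31 + 31 + 9 = 286 days (rest of November, December, January, February, March, April, May, June, July, August, September).
286 ÷ 7 = 40 full weeks with remainder 6, so 40 more Thursdays after the first → 41.

41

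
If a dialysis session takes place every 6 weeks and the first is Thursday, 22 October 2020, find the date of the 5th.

8 April 2021

The 5th occurrence is 4 intervals after the first: 4 × 42 = 168 days after 22 October 2020.
October has 31 days — 9 days to the end of October leaves 159.
November has 30 days (129 left).
December has 31 days (98 left).
January has 31 days (67 left).
February has 28 days (39 left).
March has 31 days (8 left).
8 days into April → 8 April 2021.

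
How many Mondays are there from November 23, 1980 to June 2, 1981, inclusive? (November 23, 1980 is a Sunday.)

November 23, 1980 is a Sunday; the first Monday on or after it is November 24, 1980 (1 day later).
From November 24, 1980 to June 2, 1981: 6 + 31 + 31 + 28 + 31 + 30 + 31 + 2 = 190 days (rest of November, December, January, February, March, April, May, June).
190 ÷ 7 = 27 full weeks with remainder 1, so 27 more Mondays after the first → 28.

28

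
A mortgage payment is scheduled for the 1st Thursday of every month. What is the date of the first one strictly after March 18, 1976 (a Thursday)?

April 1, 1976

March 1976 starts on a Monday, so its 1st Thursday is March 4, 1976 (3 days in).
That is not after March 18, 1976, so look at April 1976.
April 1976 starts on a Thursday, so its 1st Thursday is April 1, 1976.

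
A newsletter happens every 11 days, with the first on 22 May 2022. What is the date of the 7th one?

27 July 2022

The 7th occurrence is 6 intervals after the first: 6 × 11 = 66 days after 22 May 2022.
May has 31 days — 9 days to the end of May leaves 57.
June has 30 days (27 left).
27 days into July → 27 July 2022.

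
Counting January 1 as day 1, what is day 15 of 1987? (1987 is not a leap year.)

15 into January → January 15.

January 15, 1987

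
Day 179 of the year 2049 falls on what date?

28 June 2049

January has 31 days (179 − 31 = 148 remain).
February has 28 days (148 − 28 = 120 remain).
March has 31 days (120 − 31 = 89 remain).
April has 30 days (89 − 30 = 59 remain).
May has 31 days (59 − 31 = 28 remain).
28 into June → June 28.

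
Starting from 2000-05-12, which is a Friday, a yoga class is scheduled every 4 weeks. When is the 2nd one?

The 2nd occurrence is 1 interval after the first: 1 × 28 = 28 days after 2000-05-12.
May has 31 days — 19 days to the end of May leaves 9.
9 days into June → 2000-06-09.

2000-06-09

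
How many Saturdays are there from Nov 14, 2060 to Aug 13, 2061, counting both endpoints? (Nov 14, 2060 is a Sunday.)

Nov 14, 2060 is a Sunday; the first Saturday on or after it is Nov 20, 2060 (6 days later).
From Nov 20, 2060 to Aug 13, 2061: 10 + 31 + 31 + 28 + 31 + 30 + 31 + 30 + 31 + 13 = 266 days (rest of Nov, Dec, Jan, Feb, Mar, Apr, May, Jun, Jul, Aug).
266 ÷ 7 = 38 full weeks with remainder 0, so 38 more Saturdays after the first → 39.

39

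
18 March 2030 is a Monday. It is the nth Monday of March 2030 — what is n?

3rd

Day 18 falls in week ⌈18/7⌉ of the month.
Days 1–7 hold the 1st Monday, 8–14 the 2nd, 15–21 the 3rd, 22–28 the 4th, 29–31 the 5th.
18 is in the range for the 3rd.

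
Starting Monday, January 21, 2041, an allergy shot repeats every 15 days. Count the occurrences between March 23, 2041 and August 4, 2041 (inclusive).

Occurrences land 15·i days after January 21, 2041 for i = 0, 1, 2, …
March 23, 2041 is 61 days after the start; 61 ÷ 15 = 4 remainder 1; since the remainder is 1, round up to i = 5. First occurrence in the window: #6 on April 6, 2041 (5×15 = 75 days in).
August 4, 2041 is 195 days after the start; 195 ÷ 15 = 13 remainder 0. Last occurrence in the window: #14 on August 4, 2041.
Occurrences #6 through #14: 9 in total.

9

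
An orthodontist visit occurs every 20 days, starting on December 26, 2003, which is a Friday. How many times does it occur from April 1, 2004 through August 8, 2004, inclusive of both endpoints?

7

Occurrences land 20·i days after December 26, 2003 for i = 0, 1, 2, …
April 1, 2004 is 97 days after the start; 97 ÷ 20 = 4 remainder 17; since the remainder is 17, round up to i = 5. First occurrence in the window: #6 on April 4, 2004 (5×20 = 100 days in).
August 8, 2004 is 226 days after the start; 226 ÷ 20 = 11 remainder 6. Last occurrence in the window: #12 on August 2, 2004.
Occurrences #6 through #12: 7 in total.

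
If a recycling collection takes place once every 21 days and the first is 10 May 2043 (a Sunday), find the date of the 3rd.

The 3rd occurrence is 2 intervals after the first: 2 × 21 = 42 days after 10 May 2043.
May has 31 days — 21 days to the end of May leaves 21.
21 days into June → 21 June 2043.

21 June 2043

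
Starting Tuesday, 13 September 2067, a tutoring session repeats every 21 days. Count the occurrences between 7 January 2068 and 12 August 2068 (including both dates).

10

Occurrences land 21·i days after 13 September 2067 for i = 0, 1, 2, …
7 January 2068 is 116 days after the start; 116 ÷ 21 = 5 remainder 11; since the remainder is 11, round up to i = 6. First occurrence in the window: #7 on 17 January 2068 (6×21 = 126 days in).
12 August 2068 is 334 days after the start; 334 ÷ 21 = 15 remainder 19. Last occurrence in the window: #16 on 24 July 2068.
Occurrences #7 through #16: 10 in total.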